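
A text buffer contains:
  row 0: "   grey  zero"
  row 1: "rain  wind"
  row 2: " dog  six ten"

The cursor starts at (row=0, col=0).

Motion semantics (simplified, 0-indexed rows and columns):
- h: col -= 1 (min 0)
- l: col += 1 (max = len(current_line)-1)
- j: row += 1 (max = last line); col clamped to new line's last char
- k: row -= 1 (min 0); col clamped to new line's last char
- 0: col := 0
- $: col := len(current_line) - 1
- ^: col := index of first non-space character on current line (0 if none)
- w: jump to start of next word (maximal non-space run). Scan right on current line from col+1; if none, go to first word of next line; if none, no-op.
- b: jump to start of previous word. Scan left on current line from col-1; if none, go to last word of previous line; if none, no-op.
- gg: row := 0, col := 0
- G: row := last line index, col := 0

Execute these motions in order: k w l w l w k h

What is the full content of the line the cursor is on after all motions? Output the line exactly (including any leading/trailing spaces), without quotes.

Answer:    grey  zero

Derivation:
After 1 (k): row=0 col=0 char='_'
After 2 (w): row=0 col=3 char='g'
After 3 (l): row=0 col=4 char='r'
After 4 (w): row=0 col=9 char='z'
After 5 (l): row=0 col=10 char='e'
After 6 (w): row=1 col=0 char='r'
After 7 (k): row=0 col=0 char='_'
After 8 (h): row=0 col=0 char='_'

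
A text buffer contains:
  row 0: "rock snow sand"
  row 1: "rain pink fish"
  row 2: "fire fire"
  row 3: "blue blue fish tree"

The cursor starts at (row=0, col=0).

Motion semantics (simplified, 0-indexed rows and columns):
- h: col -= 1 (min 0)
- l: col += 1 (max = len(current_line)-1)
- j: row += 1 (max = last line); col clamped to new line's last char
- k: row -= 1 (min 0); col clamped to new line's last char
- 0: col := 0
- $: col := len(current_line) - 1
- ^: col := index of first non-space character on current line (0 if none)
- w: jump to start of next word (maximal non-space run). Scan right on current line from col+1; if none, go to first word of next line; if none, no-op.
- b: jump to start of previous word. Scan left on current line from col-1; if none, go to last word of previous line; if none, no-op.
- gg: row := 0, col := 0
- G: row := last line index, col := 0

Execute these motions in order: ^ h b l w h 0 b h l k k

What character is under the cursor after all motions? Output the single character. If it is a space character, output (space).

Answer: o

Derivation:
After 1 (^): row=0 col=0 char='r'
After 2 (h): row=0 col=0 char='r'
After 3 (b): row=0 col=0 char='r'
After 4 (l): row=0 col=1 char='o'
After 5 (w): row=0 col=5 char='s'
After 6 (h): row=0 col=4 char='_'
After 7 (0): row=0 col=0 char='r'
After 8 (b): row=0 col=0 char='r'
After 9 (h): row=0 col=0 char='r'
After 10 (l): row=0 col=1 char='o'
After 11 (k): row=0 col=1 char='o'
After 12 (k): row=0 col=1 char='o'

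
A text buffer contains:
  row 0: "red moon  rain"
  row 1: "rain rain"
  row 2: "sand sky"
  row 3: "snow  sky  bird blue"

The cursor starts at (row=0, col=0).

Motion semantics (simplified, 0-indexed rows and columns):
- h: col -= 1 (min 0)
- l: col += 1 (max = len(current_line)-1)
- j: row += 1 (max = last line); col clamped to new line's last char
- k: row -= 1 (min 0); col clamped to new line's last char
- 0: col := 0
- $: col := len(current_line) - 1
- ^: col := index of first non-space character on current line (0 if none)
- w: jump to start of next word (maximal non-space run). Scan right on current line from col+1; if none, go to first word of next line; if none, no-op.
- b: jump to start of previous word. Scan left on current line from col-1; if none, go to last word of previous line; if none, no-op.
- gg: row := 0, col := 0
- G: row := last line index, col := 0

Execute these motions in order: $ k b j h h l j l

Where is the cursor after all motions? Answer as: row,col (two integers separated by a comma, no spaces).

Answer: 2,7

Derivation:
After 1 ($): row=0 col=13 char='n'
After 2 (k): row=0 col=13 char='n'
After 3 (b): row=0 col=10 char='r'
After 4 (j): row=1 col=8 char='n'
After 5 (h): row=1 col=7 char='i'
After 6 (h): row=1 col=6 char='a'
After 7 (l): row=1 col=7 char='i'
After 8 (j): row=2 col=7 char='y'
After 9 (l): row=2 col=7 char='y'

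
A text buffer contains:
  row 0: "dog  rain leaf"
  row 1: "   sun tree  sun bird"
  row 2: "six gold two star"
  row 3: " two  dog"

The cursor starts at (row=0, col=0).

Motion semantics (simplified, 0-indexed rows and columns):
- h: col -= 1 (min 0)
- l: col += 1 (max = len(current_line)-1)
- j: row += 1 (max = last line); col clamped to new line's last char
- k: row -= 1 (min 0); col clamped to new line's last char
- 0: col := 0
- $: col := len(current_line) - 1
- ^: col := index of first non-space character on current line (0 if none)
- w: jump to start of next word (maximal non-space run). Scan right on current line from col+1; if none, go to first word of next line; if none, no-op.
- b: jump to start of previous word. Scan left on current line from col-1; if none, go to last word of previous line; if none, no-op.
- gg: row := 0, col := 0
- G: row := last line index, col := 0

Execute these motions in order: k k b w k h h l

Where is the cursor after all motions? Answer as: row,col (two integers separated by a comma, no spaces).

Answer: 0,4

Derivation:
After 1 (k): row=0 col=0 char='d'
After 2 (k): row=0 col=0 char='d'
After 3 (b): row=0 col=0 char='d'
After 4 (w): row=0 col=5 char='r'
After 5 (k): row=0 col=5 char='r'
After 6 (h): row=0 col=4 char='_'
After 7 (h): row=0 col=3 char='_'
After 8 (l): row=0 col=4 char='_'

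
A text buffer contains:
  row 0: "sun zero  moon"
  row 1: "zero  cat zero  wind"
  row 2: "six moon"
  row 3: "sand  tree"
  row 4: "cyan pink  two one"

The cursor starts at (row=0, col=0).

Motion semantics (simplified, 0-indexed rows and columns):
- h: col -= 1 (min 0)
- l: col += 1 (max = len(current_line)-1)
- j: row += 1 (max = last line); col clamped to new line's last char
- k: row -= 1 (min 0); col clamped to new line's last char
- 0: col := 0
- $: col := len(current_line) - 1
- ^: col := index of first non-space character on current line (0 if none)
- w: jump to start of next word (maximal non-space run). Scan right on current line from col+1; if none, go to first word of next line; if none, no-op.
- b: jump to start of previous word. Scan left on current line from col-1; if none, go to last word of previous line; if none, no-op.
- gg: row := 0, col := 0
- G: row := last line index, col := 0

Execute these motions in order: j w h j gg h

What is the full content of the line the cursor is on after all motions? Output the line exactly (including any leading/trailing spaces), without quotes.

Answer: sun zero  moon

Derivation:
After 1 (j): row=1 col=0 char='z'
After 2 (w): row=1 col=6 char='c'
After 3 (h): row=1 col=5 char='_'
After 4 (j): row=2 col=5 char='o'
After 5 (gg): row=0 col=0 char='s'
After 6 (h): row=0 col=0 char='s'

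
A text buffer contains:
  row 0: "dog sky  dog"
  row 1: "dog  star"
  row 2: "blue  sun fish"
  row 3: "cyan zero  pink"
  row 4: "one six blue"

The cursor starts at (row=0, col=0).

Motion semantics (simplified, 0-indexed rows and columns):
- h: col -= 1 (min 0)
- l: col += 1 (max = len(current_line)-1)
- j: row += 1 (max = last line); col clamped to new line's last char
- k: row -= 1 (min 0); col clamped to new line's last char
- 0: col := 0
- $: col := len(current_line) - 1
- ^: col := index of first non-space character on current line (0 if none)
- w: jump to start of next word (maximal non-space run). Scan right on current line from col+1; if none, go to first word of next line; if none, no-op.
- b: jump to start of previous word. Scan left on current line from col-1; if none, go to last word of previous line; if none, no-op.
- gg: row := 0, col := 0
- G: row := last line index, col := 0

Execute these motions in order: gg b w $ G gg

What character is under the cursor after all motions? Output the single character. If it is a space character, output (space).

Answer: d

Derivation:
After 1 (gg): row=0 col=0 char='d'
After 2 (b): row=0 col=0 char='d'
After 3 (w): row=0 col=4 char='s'
After 4 ($): row=0 col=11 char='g'
After 5 (G): row=4 col=0 char='o'
After 6 (gg): row=0 col=0 char='d'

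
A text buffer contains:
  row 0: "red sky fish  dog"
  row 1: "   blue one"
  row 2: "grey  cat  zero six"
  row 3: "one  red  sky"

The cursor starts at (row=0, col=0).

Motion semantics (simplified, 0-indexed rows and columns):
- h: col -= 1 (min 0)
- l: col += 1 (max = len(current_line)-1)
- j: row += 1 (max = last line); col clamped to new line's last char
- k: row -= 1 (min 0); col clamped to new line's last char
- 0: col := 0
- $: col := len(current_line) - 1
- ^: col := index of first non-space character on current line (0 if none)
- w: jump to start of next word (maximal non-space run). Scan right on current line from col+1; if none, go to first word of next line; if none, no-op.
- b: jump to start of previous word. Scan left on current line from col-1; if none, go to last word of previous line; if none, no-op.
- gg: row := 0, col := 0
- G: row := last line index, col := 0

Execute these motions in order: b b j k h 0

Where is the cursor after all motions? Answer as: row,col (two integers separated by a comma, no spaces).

After 1 (b): row=0 col=0 char='r'
After 2 (b): row=0 col=0 char='r'
After 3 (j): row=1 col=0 char='_'
After 4 (k): row=0 col=0 char='r'
After 5 (h): row=0 col=0 char='r'
After 6 (0): row=0 col=0 char='r'

Answer: 0,0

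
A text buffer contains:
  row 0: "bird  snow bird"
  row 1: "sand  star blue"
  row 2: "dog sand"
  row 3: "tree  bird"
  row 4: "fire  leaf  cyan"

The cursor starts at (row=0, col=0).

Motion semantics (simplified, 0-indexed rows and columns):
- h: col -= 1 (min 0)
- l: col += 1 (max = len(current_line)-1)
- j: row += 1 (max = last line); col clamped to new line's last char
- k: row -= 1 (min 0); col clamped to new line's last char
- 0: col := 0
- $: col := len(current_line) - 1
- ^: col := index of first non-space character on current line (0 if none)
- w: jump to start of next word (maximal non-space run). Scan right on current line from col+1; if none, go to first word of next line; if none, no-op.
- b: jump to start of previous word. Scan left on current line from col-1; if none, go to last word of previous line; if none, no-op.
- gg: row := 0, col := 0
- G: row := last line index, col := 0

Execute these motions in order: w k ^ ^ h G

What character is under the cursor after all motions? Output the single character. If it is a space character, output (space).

After 1 (w): row=0 col=6 char='s'
After 2 (k): row=0 col=6 char='s'
After 3 (^): row=0 col=0 char='b'
After 4 (^): row=0 col=0 char='b'
After 5 (h): row=0 col=0 char='b'
After 6 (G): row=4 col=0 char='f'

Answer: f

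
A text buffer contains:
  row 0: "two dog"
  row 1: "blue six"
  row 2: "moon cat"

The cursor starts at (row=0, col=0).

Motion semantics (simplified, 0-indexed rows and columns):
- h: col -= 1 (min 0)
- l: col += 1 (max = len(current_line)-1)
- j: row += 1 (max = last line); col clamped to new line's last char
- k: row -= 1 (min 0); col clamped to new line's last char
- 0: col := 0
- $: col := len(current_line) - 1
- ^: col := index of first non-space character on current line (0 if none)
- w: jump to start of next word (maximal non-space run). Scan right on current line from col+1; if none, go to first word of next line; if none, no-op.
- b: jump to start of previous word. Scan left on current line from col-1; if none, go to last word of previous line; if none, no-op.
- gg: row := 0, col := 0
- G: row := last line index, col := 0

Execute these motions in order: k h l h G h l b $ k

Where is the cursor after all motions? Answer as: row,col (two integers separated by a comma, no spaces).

After 1 (k): row=0 col=0 char='t'
After 2 (h): row=0 col=0 char='t'
After 3 (l): row=0 col=1 char='w'
After 4 (h): row=0 col=0 char='t'
After 5 (G): row=2 col=0 char='m'
After 6 (h): row=2 col=0 char='m'
After 7 (l): row=2 col=1 char='o'
After 8 (b): row=2 col=0 char='m'
After 9 ($): row=2 col=7 char='t'
After 10 (k): row=1 col=7 char='x'

Answer: 1,7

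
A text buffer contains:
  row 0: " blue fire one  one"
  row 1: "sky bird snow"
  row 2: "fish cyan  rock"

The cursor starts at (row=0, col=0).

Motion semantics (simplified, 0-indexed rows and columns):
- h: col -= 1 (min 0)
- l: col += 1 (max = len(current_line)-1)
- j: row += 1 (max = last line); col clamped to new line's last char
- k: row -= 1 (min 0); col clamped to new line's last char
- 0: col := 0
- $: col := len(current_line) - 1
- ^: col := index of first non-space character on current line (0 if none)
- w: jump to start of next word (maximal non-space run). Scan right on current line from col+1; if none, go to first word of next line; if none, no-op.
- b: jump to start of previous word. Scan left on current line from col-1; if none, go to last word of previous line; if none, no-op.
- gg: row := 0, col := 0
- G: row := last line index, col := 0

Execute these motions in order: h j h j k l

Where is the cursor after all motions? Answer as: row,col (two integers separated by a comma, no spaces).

After 1 (h): row=0 col=0 char='_'
After 2 (j): row=1 col=0 char='s'
After 3 (h): row=1 col=0 char='s'
After 4 (j): row=2 col=0 char='f'
After 5 (k): row=1 col=0 char='s'
After 6 (l): row=1 col=1 char='k'

Answer: 1,1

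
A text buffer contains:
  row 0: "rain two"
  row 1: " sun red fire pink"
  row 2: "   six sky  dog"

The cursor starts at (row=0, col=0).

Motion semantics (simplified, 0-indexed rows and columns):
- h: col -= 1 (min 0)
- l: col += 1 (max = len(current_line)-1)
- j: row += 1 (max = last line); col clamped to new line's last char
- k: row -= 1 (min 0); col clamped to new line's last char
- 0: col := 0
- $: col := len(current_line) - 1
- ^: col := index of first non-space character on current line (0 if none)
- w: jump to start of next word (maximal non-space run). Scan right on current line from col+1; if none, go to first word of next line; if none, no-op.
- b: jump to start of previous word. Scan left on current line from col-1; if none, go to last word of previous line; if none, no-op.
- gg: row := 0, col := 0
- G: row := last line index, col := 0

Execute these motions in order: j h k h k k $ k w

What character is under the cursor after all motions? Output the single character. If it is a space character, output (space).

Answer: s

Derivation:
After 1 (j): row=1 col=0 char='_'
After 2 (h): row=1 col=0 char='_'
After 3 (k): row=0 col=0 char='r'
After 4 (h): row=0 col=0 char='r'
After 5 (k): row=0 col=0 char='r'
After 6 (k): row=0 col=0 char='r'
After 7 ($): row=0 col=7 char='o'
After 8 (k): row=0 col=7 char='o'
After 9 (w): row=1 col=1 char='s'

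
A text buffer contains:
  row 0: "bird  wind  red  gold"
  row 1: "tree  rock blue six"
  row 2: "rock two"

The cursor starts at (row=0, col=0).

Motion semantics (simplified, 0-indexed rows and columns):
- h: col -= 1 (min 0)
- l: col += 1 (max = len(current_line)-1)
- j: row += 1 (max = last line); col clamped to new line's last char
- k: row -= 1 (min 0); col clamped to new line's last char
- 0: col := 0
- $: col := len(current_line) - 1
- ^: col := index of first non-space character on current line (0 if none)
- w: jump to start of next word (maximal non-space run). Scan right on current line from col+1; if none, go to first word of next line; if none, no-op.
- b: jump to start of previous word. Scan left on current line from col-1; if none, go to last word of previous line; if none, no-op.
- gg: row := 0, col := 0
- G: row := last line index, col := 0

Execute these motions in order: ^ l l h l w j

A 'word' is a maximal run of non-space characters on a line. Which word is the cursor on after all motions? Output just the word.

After 1 (^): row=0 col=0 char='b'
After 2 (l): row=0 col=1 char='i'
After 3 (l): row=0 col=2 char='r'
After 4 (h): row=0 col=1 char='i'
After 5 (l): row=0 col=2 char='r'
After 6 (w): row=0 col=6 char='w'
After 7 (j): row=1 col=6 char='r'

Answer: rock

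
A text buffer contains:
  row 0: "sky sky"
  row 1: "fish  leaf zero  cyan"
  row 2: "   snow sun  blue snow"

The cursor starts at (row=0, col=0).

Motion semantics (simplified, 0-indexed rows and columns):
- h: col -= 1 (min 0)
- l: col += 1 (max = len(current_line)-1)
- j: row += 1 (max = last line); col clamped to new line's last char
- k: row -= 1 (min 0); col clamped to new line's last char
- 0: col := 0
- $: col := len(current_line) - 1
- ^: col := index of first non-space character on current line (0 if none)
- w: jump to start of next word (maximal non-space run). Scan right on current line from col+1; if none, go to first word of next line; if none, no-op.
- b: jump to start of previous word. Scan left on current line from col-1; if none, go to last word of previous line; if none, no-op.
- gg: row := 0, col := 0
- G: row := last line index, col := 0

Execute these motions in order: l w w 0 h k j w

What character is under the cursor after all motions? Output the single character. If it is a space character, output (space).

Answer: l

Derivation:
After 1 (l): row=0 col=1 char='k'
After 2 (w): row=0 col=4 char='s'
After 3 (w): row=1 col=0 char='f'
After 4 (0): row=1 col=0 char='f'
After 5 (h): row=1 col=0 char='f'
After 6 (k): row=0 col=0 char='s'
After 7 (j): row=1 col=0 char='f'
After 8 (w): row=1 col=6 char='l'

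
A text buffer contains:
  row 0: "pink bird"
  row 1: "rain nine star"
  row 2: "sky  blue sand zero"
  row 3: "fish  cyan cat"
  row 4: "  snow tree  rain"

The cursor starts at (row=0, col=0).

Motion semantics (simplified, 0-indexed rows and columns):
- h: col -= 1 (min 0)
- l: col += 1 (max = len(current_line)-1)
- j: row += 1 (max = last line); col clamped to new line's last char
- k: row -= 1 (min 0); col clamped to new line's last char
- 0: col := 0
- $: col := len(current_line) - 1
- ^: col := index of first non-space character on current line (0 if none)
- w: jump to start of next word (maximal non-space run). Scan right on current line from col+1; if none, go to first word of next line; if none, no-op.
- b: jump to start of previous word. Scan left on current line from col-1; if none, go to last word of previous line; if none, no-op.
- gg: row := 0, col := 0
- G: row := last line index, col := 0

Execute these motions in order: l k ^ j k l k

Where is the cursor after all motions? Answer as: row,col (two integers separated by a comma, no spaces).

After 1 (l): row=0 col=1 char='i'
After 2 (k): row=0 col=1 char='i'
After 3 (^): row=0 col=0 char='p'
After 4 (j): row=1 col=0 char='r'
After 5 (k): row=0 col=0 char='p'
After 6 (l): row=0 col=1 char='i'
After 7 (k): row=0 col=1 char='i'

Answer: 0,1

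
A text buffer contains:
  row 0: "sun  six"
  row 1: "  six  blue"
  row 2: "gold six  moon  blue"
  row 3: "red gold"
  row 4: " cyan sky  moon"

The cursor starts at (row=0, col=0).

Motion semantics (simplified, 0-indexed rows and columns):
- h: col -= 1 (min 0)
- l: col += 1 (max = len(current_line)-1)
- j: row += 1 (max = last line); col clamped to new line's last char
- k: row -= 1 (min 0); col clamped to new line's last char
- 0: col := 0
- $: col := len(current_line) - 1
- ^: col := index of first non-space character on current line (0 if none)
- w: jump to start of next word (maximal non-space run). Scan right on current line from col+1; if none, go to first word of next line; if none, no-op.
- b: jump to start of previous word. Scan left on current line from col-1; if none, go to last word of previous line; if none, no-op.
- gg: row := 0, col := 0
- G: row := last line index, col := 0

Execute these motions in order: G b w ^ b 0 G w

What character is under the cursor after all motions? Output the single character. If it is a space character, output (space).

After 1 (G): row=4 col=0 char='_'
After 2 (b): row=3 col=4 char='g'
After 3 (w): row=4 col=1 char='c'
After 4 (^): row=4 col=1 char='c'
After 5 (b): row=3 col=4 char='g'
After 6 (0): row=3 col=0 char='r'
After 7 (G): row=4 col=0 char='_'
After 8 (w): row=4 col=1 char='c'

Answer: c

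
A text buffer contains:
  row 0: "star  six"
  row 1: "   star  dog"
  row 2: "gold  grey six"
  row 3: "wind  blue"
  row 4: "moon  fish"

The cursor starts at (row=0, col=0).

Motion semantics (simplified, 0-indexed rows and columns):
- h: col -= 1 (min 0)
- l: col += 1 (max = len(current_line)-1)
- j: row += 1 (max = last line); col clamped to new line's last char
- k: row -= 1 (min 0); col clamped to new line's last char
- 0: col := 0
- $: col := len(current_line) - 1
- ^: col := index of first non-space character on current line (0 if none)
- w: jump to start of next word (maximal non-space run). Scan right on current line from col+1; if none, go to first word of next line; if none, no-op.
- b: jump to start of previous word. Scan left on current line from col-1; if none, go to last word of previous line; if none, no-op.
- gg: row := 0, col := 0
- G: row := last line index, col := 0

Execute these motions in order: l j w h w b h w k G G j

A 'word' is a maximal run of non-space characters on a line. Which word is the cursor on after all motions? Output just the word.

Answer: moon

Derivation:
After 1 (l): row=0 col=1 char='t'
After 2 (j): row=1 col=1 char='_'
After 3 (w): row=1 col=3 char='s'
After 4 (h): row=1 col=2 char='_'
After 5 (w): row=1 col=3 char='s'
After 6 (b): row=0 col=6 char='s'
After 7 (h): row=0 col=5 char='_'
After 8 (w): row=0 col=6 char='s'
After 9 (k): row=0 col=6 char='s'
After 10 (G): row=4 col=0 char='m'
After 11 (G): row=4 col=0 char='m'
After 12 (j): row=4 col=0 char='m'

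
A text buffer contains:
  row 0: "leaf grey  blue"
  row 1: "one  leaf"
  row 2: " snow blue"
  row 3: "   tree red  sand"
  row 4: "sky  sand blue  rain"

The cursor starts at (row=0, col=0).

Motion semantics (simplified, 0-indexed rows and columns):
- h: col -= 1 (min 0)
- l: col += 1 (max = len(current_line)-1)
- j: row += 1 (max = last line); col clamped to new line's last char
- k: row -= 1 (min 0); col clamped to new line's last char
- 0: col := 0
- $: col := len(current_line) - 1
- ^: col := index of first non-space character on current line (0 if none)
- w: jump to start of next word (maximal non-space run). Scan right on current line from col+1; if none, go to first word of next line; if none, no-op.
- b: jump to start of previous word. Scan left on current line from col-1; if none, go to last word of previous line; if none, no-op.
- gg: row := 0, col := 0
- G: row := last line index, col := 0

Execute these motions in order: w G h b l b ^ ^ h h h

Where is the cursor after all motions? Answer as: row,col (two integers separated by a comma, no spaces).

After 1 (w): row=0 col=5 char='g'
After 2 (G): row=4 col=0 char='s'
After 3 (h): row=4 col=0 char='s'
After 4 (b): row=3 col=13 char='s'
After 5 (l): row=3 col=14 char='a'
After 6 (b): row=3 col=13 char='s'
After 7 (^): row=3 col=3 char='t'
After 8 (^): row=3 col=3 char='t'
After 9 (h): row=3 col=2 char='_'
After 10 (h): row=3 col=1 char='_'
After 11 (h): row=3 col=0 char='_'

Answer: 3,0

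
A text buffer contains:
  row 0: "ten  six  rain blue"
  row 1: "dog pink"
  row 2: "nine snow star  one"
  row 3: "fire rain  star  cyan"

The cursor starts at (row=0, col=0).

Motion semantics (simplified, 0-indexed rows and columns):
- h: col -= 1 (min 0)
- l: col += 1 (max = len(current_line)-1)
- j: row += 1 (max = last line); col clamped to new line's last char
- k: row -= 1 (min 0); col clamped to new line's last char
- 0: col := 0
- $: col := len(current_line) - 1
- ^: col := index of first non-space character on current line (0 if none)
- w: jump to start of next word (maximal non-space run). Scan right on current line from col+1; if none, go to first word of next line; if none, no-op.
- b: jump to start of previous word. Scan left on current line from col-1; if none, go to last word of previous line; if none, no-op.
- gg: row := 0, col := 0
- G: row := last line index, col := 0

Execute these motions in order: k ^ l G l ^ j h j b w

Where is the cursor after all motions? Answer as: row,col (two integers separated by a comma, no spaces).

After 1 (k): row=0 col=0 char='t'
After 2 (^): row=0 col=0 char='t'
After 3 (l): row=0 col=1 char='e'
After 4 (G): row=3 col=0 char='f'
After 5 (l): row=3 col=1 char='i'
After 6 (^): row=3 col=0 char='f'
After 7 (j): row=3 col=0 char='f'
After 8 (h): row=3 col=0 char='f'
After 9 (j): row=3 col=0 char='f'
After 10 (b): row=2 col=16 char='o'
After 11 (w): row=3 col=0 char='f'

Answer: 3,0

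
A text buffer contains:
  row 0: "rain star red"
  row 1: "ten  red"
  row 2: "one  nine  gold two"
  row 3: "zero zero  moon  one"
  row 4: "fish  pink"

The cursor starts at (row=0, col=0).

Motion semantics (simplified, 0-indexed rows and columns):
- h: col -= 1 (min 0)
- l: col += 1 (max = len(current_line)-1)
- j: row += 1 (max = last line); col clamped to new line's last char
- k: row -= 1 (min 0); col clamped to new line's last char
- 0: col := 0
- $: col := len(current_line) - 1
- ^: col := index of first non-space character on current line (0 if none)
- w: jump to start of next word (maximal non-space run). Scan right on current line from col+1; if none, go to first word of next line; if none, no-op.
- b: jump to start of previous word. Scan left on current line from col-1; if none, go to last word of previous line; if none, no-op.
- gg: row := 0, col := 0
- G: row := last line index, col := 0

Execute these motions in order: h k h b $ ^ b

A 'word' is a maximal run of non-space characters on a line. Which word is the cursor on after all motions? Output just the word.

Answer: rain

Derivation:
After 1 (h): row=0 col=0 char='r'
After 2 (k): row=0 col=0 char='r'
After 3 (h): row=0 col=0 char='r'
After 4 (b): row=0 col=0 char='r'
After 5 ($): row=0 col=12 char='d'
After 6 (^): row=0 col=0 char='r'
After 7 (b): row=0 col=0 char='r'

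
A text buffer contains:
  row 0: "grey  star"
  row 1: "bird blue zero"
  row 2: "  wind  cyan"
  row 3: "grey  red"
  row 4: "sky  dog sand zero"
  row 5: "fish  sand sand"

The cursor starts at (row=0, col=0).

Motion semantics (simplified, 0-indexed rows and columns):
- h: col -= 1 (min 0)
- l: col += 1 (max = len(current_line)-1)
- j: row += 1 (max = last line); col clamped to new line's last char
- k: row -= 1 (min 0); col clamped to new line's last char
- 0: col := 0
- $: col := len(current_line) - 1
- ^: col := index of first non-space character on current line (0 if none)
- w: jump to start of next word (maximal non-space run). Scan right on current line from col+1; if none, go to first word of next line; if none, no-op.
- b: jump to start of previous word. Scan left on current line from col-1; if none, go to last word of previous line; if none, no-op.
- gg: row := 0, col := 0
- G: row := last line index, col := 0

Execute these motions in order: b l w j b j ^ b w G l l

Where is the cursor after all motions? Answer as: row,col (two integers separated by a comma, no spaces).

After 1 (b): row=0 col=0 char='g'
After 2 (l): row=0 col=1 char='r'
After 3 (w): row=0 col=6 char='s'
After 4 (j): row=1 col=6 char='l'
After 5 (b): row=1 col=5 char='b'
After 6 (j): row=2 col=5 char='d'
After 7 (^): row=2 col=2 char='w'
After 8 (b): row=1 col=10 char='z'
After 9 (w): row=2 col=2 char='w'
After 10 (G): row=5 col=0 char='f'
After 11 (l): row=5 col=1 char='i'
After 12 (l): row=5 col=2 char='s'

Answer: 5,2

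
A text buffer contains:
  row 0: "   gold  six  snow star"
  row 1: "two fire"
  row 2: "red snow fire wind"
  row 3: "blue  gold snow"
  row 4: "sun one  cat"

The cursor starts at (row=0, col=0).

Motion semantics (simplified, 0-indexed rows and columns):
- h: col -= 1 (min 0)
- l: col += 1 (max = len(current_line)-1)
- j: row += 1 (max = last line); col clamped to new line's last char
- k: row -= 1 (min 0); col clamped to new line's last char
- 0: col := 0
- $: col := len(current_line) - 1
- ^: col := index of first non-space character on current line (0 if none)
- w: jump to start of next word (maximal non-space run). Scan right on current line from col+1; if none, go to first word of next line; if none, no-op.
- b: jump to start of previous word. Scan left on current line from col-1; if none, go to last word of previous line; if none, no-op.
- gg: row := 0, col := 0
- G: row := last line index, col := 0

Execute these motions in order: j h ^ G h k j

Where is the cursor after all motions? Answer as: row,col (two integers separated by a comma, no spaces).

Answer: 4,0

Derivation:
After 1 (j): row=1 col=0 char='t'
After 2 (h): row=1 col=0 char='t'
After 3 (^): row=1 col=0 char='t'
After 4 (G): row=4 col=0 char='s'
After 5 (h): row=4 col=0 char='s'
After 6 (k): row=3 col=0 char='b'
After 7 (j): row=4 col=0 char='s'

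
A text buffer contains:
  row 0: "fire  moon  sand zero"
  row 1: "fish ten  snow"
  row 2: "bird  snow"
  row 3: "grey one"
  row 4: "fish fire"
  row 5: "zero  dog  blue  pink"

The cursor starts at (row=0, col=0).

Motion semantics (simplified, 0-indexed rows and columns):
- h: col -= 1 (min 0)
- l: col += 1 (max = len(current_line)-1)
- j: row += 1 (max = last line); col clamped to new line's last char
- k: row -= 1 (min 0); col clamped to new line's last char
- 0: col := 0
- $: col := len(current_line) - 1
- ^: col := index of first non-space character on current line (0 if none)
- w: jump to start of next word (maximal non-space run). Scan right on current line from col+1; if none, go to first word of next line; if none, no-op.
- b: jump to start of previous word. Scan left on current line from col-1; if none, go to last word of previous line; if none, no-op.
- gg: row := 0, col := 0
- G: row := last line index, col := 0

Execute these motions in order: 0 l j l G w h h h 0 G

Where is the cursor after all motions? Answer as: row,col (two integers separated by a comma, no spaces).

After 1 (0): row=0 col=0 char='f'
After 2 (l): row=0 col=1 char='i'
After 3 (j): row=1 col=1 char='i'
After 4 (l): row=1 col=2 char='s'
After 5 (G): row=5 col=0 char='z'
After 6 (w): row=5 col=6 char='d'
After 7 (h): row=5 col=5 char='_'
After 8 (h): row=5 col=4 char='_'
After 9 (h): row=5 col=3 char='o'
After 10 (0): row=5 col=0 char='z'
After 11 (G): row=5 col=0 char='z'

Answer: 5,0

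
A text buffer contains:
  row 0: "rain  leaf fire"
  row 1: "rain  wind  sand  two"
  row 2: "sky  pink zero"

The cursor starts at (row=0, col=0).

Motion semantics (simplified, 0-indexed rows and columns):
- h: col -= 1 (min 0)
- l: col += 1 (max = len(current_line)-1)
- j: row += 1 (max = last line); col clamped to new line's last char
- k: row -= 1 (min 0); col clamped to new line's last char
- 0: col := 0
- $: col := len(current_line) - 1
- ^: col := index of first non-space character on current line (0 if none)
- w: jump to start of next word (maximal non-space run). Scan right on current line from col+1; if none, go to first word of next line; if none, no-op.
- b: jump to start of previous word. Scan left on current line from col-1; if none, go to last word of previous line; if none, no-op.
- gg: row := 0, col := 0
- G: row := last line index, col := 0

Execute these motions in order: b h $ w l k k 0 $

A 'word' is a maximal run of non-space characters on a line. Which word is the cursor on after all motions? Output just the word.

After 1 (b): row=0 col=0 char='r'
After 2 (h): row=0 col=0 char='r'
After 3 ($): row=0 col=14 char='e'
After 4 (w): row=1 col=0 char='r'
After 5 (l): row=1 col=1 char='a'
After 6 (k): row=0 col=1 char='a'
After 7 (k): row=0 col=1 char='a'
After 8 (0): row=0 col=0 char='r'
After 9 ($): row=0 col=14 char='e'

Answer: fire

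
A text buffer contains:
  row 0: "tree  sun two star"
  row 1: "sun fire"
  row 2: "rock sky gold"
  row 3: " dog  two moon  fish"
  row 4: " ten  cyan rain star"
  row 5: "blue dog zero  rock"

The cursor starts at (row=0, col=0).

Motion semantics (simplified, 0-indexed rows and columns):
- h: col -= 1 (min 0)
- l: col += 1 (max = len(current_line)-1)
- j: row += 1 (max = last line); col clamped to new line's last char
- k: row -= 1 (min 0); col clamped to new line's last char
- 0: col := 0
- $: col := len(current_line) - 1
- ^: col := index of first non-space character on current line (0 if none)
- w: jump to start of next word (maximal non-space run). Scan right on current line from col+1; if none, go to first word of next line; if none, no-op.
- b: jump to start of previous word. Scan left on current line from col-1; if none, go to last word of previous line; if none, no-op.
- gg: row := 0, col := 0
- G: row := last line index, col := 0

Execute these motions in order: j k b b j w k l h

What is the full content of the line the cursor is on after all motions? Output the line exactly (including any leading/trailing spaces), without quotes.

Answer: tree  sun two star

Derivation:
After 1 (j): row=1 col=0 char='s'
After 2 (k): row=0 col=0 char='t'
After 3 (b): row=0 col=0 char='t'
After 4 (b): row=0 col=0 char='t'
After 5 (j): row=1 col=0 char='s'
After 6 (w): row=1 col=4 char='f'
After 7 (k): row=0 col=4 char='_'
After 8 (l): row=0 col=5 char='_'
After 9 (h): row=0 col=4 char='_'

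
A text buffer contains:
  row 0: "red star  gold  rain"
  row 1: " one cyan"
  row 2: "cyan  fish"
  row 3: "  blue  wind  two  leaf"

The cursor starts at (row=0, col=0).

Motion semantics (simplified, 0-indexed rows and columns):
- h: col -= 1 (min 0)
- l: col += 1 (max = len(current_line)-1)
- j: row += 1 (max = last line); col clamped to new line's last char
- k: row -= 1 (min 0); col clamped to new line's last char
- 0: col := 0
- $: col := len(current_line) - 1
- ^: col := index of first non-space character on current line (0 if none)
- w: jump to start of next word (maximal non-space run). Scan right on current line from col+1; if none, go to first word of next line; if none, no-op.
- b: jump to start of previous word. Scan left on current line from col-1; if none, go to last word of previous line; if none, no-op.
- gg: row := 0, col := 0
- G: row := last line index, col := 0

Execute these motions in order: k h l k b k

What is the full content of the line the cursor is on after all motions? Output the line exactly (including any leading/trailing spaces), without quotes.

Answer: red star  gold  rain

Derivation:
After 1 (k): row=0 col=0 char='r'
After 2 (h): row=0 col=0 char='r'
After 3 (l): row=0 col=1 char='e'
After 4 (k): row=0 col=1 char='e'
After 5 (b): row=0 col=0 char='r'
After 6 (k): row=0 col=0 char='r'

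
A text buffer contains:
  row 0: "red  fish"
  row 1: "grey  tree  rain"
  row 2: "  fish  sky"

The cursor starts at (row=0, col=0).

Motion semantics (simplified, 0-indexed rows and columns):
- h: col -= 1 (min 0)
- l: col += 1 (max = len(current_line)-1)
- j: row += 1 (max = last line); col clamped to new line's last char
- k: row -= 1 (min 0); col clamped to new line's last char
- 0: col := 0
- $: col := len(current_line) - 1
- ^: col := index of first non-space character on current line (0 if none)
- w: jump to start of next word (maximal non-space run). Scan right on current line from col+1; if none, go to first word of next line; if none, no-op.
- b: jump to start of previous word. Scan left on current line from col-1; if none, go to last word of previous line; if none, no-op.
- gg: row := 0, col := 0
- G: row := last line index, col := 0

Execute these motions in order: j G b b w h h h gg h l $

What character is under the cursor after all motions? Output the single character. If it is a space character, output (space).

After 1 (j): row=1 col=0 char='g'
After 2 (G): row=2 col=0 char='_'
After 3 (b): row=1 col=12 char='r'
After 4 (b): row=1 col=6 char='t'
After 5 (w): row=1 col=12 char='r'
After 6 (h): row=1 col=11 char='_'
After 7 (h): row=1 col=10 char='_'
After 8 (h): row=1 col=9 char='e'
After 9 (gg): row=0 col=0 char='r'
After 10 (h): row=0 col=0 char='r'
After 11 (l): row=0 col=1 char='e'
After 12 ($): row=0 col=8 char='h'

Answer: h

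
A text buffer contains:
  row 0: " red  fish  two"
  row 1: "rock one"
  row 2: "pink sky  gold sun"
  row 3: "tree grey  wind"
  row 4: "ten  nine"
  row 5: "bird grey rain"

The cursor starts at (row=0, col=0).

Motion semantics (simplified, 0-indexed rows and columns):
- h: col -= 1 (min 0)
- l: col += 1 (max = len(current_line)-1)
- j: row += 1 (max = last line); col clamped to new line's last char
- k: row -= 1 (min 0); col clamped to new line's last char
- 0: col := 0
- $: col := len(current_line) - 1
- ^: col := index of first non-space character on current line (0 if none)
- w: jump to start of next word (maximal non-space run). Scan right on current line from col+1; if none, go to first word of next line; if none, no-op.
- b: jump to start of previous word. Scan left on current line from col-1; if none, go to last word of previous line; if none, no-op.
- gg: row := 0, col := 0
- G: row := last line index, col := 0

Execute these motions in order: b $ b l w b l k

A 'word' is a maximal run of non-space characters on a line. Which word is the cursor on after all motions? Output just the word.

Answer: two

Derivation:
After 1 (b): row=0 col=0 char='_'
After 2 ($): row=0 col=14 char='o'
After 3 (b): row=0 col=12 char='t'
After 4 (l): row=0 col=13 char='w'
After 5 (w): row=1 col=0 char='r'
After 6 (b): row=0 col=12 char='t'
After 7 (l): row=0 col=13 char='w'
After 8 (k): row=0 col=13 char='w'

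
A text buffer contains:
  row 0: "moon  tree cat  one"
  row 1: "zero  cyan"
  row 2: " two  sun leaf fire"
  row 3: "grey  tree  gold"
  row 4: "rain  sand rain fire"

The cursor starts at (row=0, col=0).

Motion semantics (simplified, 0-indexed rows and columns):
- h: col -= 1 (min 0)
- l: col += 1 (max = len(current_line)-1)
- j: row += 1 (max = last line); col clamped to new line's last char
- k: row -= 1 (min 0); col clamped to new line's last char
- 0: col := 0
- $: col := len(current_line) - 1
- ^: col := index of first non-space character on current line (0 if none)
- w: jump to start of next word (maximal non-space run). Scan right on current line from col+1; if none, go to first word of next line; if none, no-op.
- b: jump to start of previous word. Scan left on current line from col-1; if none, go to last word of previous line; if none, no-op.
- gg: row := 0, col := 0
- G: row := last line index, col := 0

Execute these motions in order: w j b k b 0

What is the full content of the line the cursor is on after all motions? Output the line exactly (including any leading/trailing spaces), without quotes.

Answer: moon  tree cat  one

Derivation:
After 1 (w): row=0 col=6 char='t'
After 2 (j): row=1 col=6 char='c'
After 3 (b): row=1 col=0 char='z'
After 4 (k): row=0 col=0 char='m'
After 5 (b): row=0 col=0 char='m'
After 6 (0): row=0 col=0 char='m'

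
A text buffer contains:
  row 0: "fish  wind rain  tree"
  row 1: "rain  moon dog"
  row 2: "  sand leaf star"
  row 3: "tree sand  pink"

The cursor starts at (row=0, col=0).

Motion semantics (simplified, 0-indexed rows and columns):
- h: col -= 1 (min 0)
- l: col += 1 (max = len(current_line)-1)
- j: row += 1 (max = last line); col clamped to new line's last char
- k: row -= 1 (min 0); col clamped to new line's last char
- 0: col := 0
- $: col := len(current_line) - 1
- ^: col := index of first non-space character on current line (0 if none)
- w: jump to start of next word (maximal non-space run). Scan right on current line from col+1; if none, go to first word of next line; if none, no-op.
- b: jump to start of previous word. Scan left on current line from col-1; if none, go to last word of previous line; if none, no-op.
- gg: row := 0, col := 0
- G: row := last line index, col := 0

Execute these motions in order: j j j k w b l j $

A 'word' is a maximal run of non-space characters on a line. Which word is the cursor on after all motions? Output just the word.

Answer: star

Derivation:
After 1 (j): row=1 col=0 char='r'
After 2 (j): row=2 col=0 char='_'
After 3 (j): row=3 col=0 char='t'
After 4 (k): row=2 col=0 char='_'
After 5 (w): row=2 col=2 char='s'
After 6 (b): row=1 col=11 char='d'
After 7 (l): row=1 col=12 char='o'
After 8 (j): row=2 col=12 char='s'
After 9 ($): row=2 col=15 char='r'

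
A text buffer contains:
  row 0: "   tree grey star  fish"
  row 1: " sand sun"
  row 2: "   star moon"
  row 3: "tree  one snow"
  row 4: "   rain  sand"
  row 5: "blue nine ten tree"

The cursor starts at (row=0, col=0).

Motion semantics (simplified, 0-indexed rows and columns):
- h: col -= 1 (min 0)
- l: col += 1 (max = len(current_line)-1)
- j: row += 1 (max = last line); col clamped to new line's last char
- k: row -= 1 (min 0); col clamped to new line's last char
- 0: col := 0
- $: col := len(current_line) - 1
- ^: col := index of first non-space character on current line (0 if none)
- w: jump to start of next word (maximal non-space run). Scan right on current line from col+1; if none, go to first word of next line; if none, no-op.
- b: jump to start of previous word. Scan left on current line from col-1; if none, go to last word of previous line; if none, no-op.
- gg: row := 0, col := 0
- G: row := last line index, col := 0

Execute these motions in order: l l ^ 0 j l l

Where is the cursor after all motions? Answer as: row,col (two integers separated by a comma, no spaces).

Answer: 1,2

Derivation:
After 1 (l): row=0 col=1 char='_'
After 2 (l): row=0 col=2 char='_'
After 3 (^): row=0 col=3 char='t'
After 4 (0): row=0 col=0 char='_'
After 5 (j): row=1 col=0 char='_'
After 6 (l): row=1 col=1 char='s'
After 7 (l): row=1 col=2 char='a'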